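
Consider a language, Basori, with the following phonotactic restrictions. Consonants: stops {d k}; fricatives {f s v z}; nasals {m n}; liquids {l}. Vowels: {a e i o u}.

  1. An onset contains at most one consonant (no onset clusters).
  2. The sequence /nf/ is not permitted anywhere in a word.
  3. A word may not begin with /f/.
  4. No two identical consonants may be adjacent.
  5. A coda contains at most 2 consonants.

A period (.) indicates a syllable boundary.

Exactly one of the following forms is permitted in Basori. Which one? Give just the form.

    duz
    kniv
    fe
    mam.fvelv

duz

duz — σ1 onset /d/, coda /z/ ok → permitted
kniv — violates constraint 1: syllable 1 onset /kn/ has 2 consonants (> 1) → not permitted
fe — violates constraint 3: word begins with /f/ → not permitted
mam.fvelv — violates constraint 1: syllable 2 onset /fv/ has 2 consonants (> 1) → not permitted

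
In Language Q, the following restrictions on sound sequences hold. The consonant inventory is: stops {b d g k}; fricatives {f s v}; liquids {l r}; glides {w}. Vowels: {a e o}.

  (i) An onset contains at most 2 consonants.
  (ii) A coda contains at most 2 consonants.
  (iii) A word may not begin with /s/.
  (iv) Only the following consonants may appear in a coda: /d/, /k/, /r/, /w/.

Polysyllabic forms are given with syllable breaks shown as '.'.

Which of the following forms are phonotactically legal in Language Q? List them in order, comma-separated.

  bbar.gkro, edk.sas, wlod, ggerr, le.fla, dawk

wlod, ggerr, le.fla, dawk

bbar.gkro — violates constraint (i): syllable 2 onset /gkr/ has 3 consonants (> 2) → phonotactically illegal
edk.sas — violates constraint (iv): syllable 2 coda contains /s/, which is not a licensed coda consonant → phonotactically illegal
wlod — σ1 onset /wl/ (2C), coda /d/ ok → phonotactically legal
ggerr — σ1 onset /gg/ (2C), coda /rr/ (2C) ok → phonotactically legal
le.fla — σ1 onset /l/, coda /∅/ ok; σ2 onset /fl/ (2C), coda /∅/ ok → phonotactically legal
dawk — σ1 onset /d/, coda /wk/ (2C) ok → phonotactically legal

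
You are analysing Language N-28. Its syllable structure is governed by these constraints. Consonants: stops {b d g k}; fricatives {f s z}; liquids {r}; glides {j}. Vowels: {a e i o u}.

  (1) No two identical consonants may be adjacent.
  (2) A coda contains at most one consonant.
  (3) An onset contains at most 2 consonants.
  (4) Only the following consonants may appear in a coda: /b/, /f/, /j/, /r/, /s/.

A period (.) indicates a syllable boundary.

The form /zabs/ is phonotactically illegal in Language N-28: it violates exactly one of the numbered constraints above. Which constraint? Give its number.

2

/zabs/: syllable 1 coda /bs/ has 2 consonants (> 1).
This is a violation of constraint 2: "A coda contains at most one consonant."
The remaining constraints (1, 3, 4) are satisfied.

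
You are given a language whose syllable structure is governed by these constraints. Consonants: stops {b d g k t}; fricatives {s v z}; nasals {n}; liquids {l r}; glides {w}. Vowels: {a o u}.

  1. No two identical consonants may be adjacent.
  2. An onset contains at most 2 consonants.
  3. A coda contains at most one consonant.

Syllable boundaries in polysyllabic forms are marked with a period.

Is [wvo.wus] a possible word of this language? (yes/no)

[wvo.wus] — σ1 onset /wv/ (2C), coda /∅/ ok; σ2 onset /w/, coda /s/ ok → phonotactically legal

yes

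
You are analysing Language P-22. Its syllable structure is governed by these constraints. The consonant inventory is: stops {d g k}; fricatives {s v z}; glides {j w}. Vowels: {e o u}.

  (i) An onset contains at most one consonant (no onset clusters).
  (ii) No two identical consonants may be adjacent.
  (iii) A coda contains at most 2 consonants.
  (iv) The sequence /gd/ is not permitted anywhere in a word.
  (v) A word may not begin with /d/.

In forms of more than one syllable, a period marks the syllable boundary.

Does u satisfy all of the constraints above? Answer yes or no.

yes

u — σ1 onset /∅/, coda /∅/ ok → well-formed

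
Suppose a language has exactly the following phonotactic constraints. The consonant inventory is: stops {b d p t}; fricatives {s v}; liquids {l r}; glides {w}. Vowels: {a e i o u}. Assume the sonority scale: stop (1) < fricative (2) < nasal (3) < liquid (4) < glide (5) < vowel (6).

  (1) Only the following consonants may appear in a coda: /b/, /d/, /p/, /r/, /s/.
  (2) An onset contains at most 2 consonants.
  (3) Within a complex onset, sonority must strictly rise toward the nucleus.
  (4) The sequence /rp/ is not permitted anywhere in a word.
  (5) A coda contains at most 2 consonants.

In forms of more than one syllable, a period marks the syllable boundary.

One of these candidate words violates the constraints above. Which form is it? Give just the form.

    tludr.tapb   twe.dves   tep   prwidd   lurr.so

prwidd

tludr.tapb — σ1 onset /tl/ (1→4 rises), coda /dr/ (2C) ok; σ2 onset /t/, coda /pb/ (2C) ok → well-formed
twe.dves — σ1 onset /tw/ (1→5 rises), coda /∅/ ok; σ2 onset /dv/ (1→2 rises), coda /s/ ok → well-formed
tep — σ1 onset /t/, coda /p/ ok → well-formed
prwidd — violates constraint 2: syllable 1 onset /prw/ has 3 consonants (> 2) → ill-formed
lurr.so — σ1 onset /l/, coda /rr/ (2C) ok; σ2 onset /s/, coda /∅/ ok → well-formed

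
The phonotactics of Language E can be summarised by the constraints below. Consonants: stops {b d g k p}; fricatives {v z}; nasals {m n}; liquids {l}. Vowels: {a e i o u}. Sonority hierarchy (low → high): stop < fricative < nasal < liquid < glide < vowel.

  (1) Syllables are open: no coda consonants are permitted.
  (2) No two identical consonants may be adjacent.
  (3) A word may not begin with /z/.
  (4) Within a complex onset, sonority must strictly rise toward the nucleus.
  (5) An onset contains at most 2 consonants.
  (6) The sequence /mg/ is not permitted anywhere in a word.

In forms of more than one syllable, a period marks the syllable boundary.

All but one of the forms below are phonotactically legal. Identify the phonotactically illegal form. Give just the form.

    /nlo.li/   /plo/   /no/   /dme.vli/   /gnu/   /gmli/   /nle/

/gmli/

/nlo.li/ — σ1 onset /nl/ (3→4 rises), coda /∅/ ok; σ2 onset /l/, coda /∅/ ok → phonotactically legal
/plo/ — σ1 onset /pl/ (1→4 rises), coda /∅/ ok → phonotactically legal
/no/ — σ1 onset /n/, coda /∅/ ok → phonotactically legal
/dme.vli/ — σ1 onset /dm/ (1→3 rises), coda /∅/ ok; σ2 onset /vl/ (2→4 rises), coda /∅/ ok → phonotactically legal
/gnu/ — σ1 onset /gn/ (1→3 rises), coda /∅/ ok → phonotactically legal
/gmli/ — violates constraint 5: syllable 1 onset /gml/ has 3 consonants (> 2) → phonotactically illegal
/nle/ — σ1 onset /nl/ (3→4 rises), coda /∅/ ok → phonotactically legal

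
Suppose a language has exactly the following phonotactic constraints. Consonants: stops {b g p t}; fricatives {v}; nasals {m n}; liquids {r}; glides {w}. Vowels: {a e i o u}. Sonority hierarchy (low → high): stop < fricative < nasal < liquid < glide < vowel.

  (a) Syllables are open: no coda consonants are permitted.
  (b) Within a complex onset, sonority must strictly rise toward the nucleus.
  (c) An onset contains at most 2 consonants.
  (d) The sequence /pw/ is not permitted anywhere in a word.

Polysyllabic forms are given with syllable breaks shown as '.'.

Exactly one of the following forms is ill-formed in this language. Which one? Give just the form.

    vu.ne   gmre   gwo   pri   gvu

vu.ne — σ1 onset /v/, coda /∅/ ok; σ2 onset /n/, coda /∅/ ok → well-formed
gmre — violates constraint (c): syllable 1 onset /gmr/ has 3 consonants (> 2) → ill-formed
gwo — σ1 onset /gw/ (1→5 rises), coda /∅/ ok → well-formed
pri — σ1 onset /pr/ (1→4 rises), coda /∅/ ok → well-formed
gvu — σ1 onset /gv/ (1→2 rises), coda /∅/ ok → well-formed

gmre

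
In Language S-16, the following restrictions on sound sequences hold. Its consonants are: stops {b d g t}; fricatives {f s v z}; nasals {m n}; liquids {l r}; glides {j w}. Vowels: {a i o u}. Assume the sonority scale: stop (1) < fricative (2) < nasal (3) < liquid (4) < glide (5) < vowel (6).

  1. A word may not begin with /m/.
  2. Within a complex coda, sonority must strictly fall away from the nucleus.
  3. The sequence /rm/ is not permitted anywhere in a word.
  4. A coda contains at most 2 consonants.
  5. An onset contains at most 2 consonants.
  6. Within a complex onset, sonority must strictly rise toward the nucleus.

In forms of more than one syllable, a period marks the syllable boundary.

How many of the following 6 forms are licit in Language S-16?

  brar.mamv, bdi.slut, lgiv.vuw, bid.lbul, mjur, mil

brar.mamv — violates constraint 3: contains banned sequence /rm/ → illicit
bdi.slut — violates constraint 6: syllable 1 onset /bd/: /b/ (stop, 1) → /d/ (stop, 1) does not rise → illicit
lgiv.vuw — violates constraint 6: syllable 1 onset /lg/: /l/ (liquid, 4) → /g/ (stop, 1) does not rise → illicit
bid.lbul — violates constraint 6: syllable 2 onset /lb/: /l/ (liquid, 4) → /b/ (stop, 1) does not rise → illicit
mjur — violates constraint 1: word begins with /m/ → illicit
mil — violates constraint 1: word begins with /m/ → illicit
No form is licit → 0.

0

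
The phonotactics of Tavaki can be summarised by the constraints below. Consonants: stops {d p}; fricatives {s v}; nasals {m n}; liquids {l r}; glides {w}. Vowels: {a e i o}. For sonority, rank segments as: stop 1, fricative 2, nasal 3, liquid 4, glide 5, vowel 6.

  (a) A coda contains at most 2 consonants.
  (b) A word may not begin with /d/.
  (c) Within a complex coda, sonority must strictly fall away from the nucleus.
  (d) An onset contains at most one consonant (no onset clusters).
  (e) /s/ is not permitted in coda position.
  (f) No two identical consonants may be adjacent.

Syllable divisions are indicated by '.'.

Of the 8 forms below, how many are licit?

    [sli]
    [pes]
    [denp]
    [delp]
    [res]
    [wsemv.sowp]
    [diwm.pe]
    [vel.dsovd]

[sli] — violates constraint (d): syllable 1 onset /sl/ has 2 consonants (> 1) → illicit
[pes] — violates constraint (e): syllable 1 coda contains /s/ → illicit
[denp] — violates constraint (b): word begins with /d/ → illicit
[delp] — violates constraint (b): word begins with /d/ → illicit
[res] — violates constraint (e): syllable 1 coda contains /s/ → illicit
[wsemv.sowp] — violates constraint (d): syllable 1 onset /ws/ has 2 consonants (> 1) → illicit
[diwm.pe] — violates constraint (b): word begins with /d/ → illicit
[vel.dsovd] — violates constraint (d): syllable 2 onset /ds/ has 2 consonants (> 1) → illicit
No form is licit → 0.

0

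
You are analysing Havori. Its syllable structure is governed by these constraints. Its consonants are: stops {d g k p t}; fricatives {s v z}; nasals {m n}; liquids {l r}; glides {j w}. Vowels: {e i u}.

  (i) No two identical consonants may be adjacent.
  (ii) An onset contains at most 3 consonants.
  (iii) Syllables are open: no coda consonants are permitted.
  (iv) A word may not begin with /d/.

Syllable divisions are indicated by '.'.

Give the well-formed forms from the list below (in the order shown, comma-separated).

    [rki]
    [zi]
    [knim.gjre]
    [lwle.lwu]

[rki] — σ1 onset /rk/ (2C), coda /∅/ ok → well-formed
[zi] — σ1 onset /z/, coda /∅/ ok → well-formed
[knim.gjre] — violates constraint (iii): syllable 1 coda /m/ has 1 consonant (> 0) → ill-formed
[lwle.lwu] — σ1 onset /lwl/ (3C), coda /∅/ ok; σ2 onset /lw/ (2C), coda /∅/ ok → well-formed

[rki], [zi], [lwle.lwu]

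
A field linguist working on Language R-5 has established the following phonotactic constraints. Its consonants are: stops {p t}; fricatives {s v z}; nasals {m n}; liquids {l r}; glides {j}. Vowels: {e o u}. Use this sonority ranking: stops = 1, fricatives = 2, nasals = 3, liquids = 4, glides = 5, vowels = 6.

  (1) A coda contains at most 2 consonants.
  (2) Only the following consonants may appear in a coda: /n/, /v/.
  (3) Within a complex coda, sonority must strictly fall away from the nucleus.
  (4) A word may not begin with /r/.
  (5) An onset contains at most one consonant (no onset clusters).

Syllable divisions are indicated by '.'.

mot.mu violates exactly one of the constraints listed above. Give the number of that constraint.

mot.mu: syllable 1 coda contains /t/, which is not a licensed coda consonant.
This is a violation of constraint 2: "Only the following consonants may appear in a coda: /n/, /v/."
The remaining constraints (1, 3, 4, 5) are satisfied.

2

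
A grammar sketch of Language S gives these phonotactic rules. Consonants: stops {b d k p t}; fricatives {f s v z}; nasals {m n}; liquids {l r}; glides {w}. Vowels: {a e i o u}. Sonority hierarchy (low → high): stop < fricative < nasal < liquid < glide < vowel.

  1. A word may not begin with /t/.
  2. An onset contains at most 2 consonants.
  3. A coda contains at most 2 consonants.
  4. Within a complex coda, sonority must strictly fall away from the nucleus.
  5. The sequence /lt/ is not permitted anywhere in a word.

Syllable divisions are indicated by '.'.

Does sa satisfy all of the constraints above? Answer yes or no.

sa — σ1 onset /s/, coda /∅/ ok → permitted

yes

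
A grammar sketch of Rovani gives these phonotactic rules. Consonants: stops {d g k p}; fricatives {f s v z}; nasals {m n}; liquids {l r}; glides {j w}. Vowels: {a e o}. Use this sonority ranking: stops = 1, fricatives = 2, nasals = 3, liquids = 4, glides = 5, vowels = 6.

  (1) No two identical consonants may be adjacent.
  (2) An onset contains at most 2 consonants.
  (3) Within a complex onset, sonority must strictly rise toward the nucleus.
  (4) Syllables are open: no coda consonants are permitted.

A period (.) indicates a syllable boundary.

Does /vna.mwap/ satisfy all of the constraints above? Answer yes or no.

no

/vna.mwap/ — violates constraint 4: syllable 2 coda /p/ has 1 consonant (> 0) → phonotactically illegal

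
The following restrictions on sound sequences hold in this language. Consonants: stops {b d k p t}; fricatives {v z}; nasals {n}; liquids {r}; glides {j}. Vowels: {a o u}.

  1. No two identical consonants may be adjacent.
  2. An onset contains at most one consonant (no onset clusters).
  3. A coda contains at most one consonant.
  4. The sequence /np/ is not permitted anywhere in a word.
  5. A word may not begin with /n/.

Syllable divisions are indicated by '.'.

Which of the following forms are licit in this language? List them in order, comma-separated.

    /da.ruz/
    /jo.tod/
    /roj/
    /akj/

/da.ruz/ — σ1 onset /d/, coda /∅/ ok; σ2 onset /r/, coda /z/ ok → licit
/jo.tod/ — σ1 onset /j/, coda /∅/ ok; σ2 onset /t/, coda /d/ ok → licit
/roj/ — σ1 onset /r/, coda /j/ ok → licit
/akj/ — violates constraint 3: syllable 1 coda /kj/ has 2 consonants (> 1) → illicit

/da.ruz/, /jo.tod/, /roj/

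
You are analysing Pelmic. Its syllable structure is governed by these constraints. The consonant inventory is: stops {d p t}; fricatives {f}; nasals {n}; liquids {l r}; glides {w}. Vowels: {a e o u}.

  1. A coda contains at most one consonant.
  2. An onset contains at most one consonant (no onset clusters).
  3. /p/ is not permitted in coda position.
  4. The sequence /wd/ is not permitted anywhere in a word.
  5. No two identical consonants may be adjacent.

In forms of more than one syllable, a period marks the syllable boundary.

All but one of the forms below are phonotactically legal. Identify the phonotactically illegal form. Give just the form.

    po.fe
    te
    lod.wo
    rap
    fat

rap

po.fe — σ1 onset /p/, coda /∅/ ok; σ2 onset /f/, coda /∅/ ok → phonotactically legal
te — σ1 onset /t/, coda /∅/ ok → phonotactically legal
lod.wo — σ1 onset /l/, coda /d/ ok; σ2 onset /w/, coda /∅/ ok → phonotactically legal
rap — violates constraint 3: syllable 1 coda contains /p/ → phonotactically illegal
fat — σ1 onset /f/, coda /t/ ok → phonotactically legal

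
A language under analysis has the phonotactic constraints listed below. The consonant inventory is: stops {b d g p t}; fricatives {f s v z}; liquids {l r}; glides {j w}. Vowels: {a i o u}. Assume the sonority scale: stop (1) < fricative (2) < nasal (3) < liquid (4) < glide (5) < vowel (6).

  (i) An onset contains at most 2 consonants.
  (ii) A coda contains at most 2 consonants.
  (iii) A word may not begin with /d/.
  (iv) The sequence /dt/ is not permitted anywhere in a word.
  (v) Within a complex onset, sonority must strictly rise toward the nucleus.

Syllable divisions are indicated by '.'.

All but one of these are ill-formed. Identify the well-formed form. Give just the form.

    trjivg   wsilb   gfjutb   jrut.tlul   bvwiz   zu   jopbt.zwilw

trjivg — violates constraint (i): syllable 1 onset /trj/ has 3 consonants (> 2) → ill-formed
wsilb — violates constraint (v): syllable 1 onset /ws/: /w/ (glide, 5) → /s/ (fricative, 2) does not rise → ill-formed
gfjutb — violates constraint (i): syllable 1 onset /gfj/ has 3 consonants (> 2) → ill-formed
jrut.tlul — violates constraint (v): syllable 1 onset /jr/: /j/ (glide, 5) → /r/ (liquid, 4) does not rise → ill-formed
bvwiz — violates constraint (i): syllable 1 onset /bvw/ has 3 consonants (> 2) → ill-formed
zu — σ1 onset /z/, coda /∅/ ok → well-formed
jopbt.zwilw — violates constraint (ii): syllable 1 coda /pbt/ has 3 consonants (> 2) → ill-formed

zu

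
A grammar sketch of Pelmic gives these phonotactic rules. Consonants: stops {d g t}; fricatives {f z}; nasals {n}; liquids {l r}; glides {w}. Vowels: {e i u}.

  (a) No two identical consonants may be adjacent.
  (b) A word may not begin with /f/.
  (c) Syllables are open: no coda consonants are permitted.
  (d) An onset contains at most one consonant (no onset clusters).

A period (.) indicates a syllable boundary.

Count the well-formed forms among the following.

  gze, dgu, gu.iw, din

gze — violates constraint (d): syllable 1 onset /gz/ has 2 consonants (> 1) → ill-formed
dgu — violates constraint (d): syllable 1 onset /dg/ has 2 consonants (> 1) → ill-formed
gu.iw — violates constraint (c): syllable 2 coda /w/ has 1 consonant (> 0) → ill-formed
din — violates constraint (c): syllable 1 coda /n/ has 1 consonant (> 0) → ill-formed
No form is well-formed → 0.

0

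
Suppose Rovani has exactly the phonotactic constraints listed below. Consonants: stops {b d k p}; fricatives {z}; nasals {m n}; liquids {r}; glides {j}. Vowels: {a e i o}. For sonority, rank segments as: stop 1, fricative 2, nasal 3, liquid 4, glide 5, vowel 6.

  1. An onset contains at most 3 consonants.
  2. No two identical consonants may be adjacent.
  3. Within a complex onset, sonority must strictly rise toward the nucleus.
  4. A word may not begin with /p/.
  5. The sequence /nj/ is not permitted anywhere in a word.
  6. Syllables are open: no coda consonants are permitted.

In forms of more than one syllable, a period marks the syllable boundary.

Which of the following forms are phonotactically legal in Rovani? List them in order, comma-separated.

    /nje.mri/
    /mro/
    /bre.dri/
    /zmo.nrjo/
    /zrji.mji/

/mro/, /bre.dri/, /zmo.nrjo/, /zrji.mji/

/nje.mri/ — violates constraint 5: contains banned sequence /nj/ → phonotactically illegal
/mro/ — σ1 onset /mr/ (3→4 rises), coda /∅/ ok → phonotactically legal
/bre.dri/ — σ1 onset /br/ (1→4 rises), coda /∅/ ok; σ2 onset /dr/ (1→4 rises), coda /∅/ ok → phonotactically legal
/zmo.nrjo/ — σ1 onset /zm/ (2→3 rises), coda /∅/ ok; σ2 onset /nrj/ (3→4→5 rises), coda /∅/ ok → phonotactically legal
/zrji.mji/ — σ1 onset /zrj/ (2→4→5 rises), coda /∅/ ok; σ2 onset /mj/ (3→5 rises), coda /∅/ ok → phonotactically legal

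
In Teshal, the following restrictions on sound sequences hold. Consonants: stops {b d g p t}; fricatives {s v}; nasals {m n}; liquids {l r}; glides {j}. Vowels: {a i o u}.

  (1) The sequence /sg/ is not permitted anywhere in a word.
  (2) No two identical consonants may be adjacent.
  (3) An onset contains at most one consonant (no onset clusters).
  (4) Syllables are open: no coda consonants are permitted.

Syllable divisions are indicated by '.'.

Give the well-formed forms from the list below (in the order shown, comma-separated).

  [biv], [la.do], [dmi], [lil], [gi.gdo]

[la.do]

[biv] — violates constraint 4: syllable 1 coda /v/ has 1 consonant (> 0) → ill-formed
[la.do] — σ1 onset /l/, coda /∅/ ok; σ2 onset /d/, coda /∅/ ok → well-formed
[dmi] — violates constraint 3: syllable 1 onset /dm/ has 2 consonants (> 1) → ill-formed
[lil] — violates constraint 4: syllable 1 coda /l/ has 1 consonant (> 0) → ill-formed
[gi.gdo] — violates constraint 3: syllable 2 onset /gd/ has 2 consonants (> 1) → ill-formed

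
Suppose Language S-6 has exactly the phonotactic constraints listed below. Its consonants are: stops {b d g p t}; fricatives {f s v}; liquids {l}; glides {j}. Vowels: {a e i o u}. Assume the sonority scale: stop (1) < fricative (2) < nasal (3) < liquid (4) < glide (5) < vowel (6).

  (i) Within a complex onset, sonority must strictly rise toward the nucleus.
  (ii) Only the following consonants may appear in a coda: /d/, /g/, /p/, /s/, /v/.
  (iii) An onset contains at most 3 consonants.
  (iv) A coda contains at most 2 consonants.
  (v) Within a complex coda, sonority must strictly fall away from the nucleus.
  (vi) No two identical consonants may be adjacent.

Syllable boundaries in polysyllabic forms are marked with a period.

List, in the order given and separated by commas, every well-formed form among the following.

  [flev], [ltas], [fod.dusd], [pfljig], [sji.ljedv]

[flev] — σ1 onset /fl/ (2→4 rises), coda /v/ ok → well-formed
[ltas] — violates constraint (i): syllable 1 onset /lt/: /l/ (liquid, 4) → /t/ (stop, 1) does not rise → ill-formed
[fod.dusd] — violates constraint (vi): adjacent identical consonants /dd/ → ill-formed
[pfljig] — violates constraint (iii): syllable 1 onset /pflj/ has 4 consonants (> 3) → ill-formed
[sji.ljedv] — violates constraint (v): syllable 2 coda /dv/: /d/ (stop, 1) → /v/ (fricative, 2) does not fall → ill-formed

[flev]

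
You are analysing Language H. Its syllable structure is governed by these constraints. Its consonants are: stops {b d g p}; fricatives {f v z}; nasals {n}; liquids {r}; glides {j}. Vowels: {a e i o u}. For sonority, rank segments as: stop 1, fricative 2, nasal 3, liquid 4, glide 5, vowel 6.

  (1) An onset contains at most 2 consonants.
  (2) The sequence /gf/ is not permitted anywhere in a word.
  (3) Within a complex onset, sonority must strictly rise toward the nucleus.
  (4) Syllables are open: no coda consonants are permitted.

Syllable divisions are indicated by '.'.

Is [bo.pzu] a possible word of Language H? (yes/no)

yes

[bo.pzu] — σ1 onset /b/, coda /∅/ ok; σ2 onset /pz/ (1→2 rises), coda /∅/ ok → permitted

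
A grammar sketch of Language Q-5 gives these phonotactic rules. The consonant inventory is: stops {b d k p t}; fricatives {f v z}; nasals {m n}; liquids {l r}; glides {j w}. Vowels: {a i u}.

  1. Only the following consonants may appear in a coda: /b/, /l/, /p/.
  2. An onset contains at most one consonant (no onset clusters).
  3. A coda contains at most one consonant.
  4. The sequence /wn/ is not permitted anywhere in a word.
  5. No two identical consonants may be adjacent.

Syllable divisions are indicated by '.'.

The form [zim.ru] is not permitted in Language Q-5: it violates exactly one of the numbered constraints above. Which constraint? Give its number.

[zim.ru]: syllable 1 coda contains /m/, which is not a licensed coda consonant.
This is a violation of constraint 1: "Only the following consonants may appear in a coda: /b/, /l/, /p/."
The remaining constraints (2, 3, 4, 5) are satisfied.

1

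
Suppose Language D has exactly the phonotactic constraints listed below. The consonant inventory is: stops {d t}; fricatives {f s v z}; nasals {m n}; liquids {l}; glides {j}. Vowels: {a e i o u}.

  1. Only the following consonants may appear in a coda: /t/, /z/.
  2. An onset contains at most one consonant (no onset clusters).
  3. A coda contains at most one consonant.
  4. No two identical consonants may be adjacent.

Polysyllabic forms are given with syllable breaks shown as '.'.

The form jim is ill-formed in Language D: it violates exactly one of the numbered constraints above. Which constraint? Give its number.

jim: syllable 1 coda contains /m/, which is not a licensed coda consonant.
This is a violation of constraint 1: "Only the following consonants may appear in a coda: /t/, /z/."
The remaining constraints (2, 3, 4) are satisfied.

1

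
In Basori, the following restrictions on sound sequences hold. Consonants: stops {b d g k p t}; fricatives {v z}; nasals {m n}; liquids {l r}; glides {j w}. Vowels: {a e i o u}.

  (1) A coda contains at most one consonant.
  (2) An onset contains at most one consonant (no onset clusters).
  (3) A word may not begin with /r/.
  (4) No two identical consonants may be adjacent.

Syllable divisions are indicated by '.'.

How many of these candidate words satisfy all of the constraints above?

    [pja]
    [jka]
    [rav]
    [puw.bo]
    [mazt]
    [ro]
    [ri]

1

[pja] — violates constraint 2: syllable 1 onset /pj/ has 2 consonants (> 1) → phonotactically illegal
[jka] — violates constraint 2: syllable 1 onset /jk/ has 2 consonants (> 1) → phonotactically illegal
[rav] — violates constraint 3: word begins with /r/ → phonotactically illegal
[puw.bo] — σ1 onset /p/, coda /w/ ok; σ2 onset /b/, coda /∅/ ok → phonotactically legal
[mazt] — violates constraint 1: syllable 1 coda /zt/ has 2 consonants (> 1) → phonotactically illegal
[ro] — violates constraint 3: word begins with /r/ → phonotactically illegal
[ri] — violates constraint 3: word begins with /r/ → phonotactically illegal
Phonotactically legal: [puw.bo] → 1.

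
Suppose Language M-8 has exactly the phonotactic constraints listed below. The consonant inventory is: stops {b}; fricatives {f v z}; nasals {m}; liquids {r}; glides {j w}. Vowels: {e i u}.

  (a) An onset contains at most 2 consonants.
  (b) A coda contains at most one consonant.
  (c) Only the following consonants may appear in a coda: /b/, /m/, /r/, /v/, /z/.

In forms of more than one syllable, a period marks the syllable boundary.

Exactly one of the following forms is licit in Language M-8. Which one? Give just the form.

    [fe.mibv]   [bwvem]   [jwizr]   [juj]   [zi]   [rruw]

[zi]

[fe.mibv] — violates constraint (b): syllable 2 coda /bv/ has 2 consonants (> 1) → illicit
[bwvem] — violates constraint (a): syllable 1 onset /bwv/ has 3 consonants (> 2) → illicit
[jwizr] — violates constraint (b): syllable 1 coda /zr/ has 2 consonants (> 1) → illicit
[juj] — violates constraint (c): syllable 1 coda contains /j/, which is not a licensed coda consonant → illicit
[zi] — σ1 onset /z/, coda /∅/ ok → licit
[rruw] — violates constraint (c): syllable 1 coda contains /w/, which is not a licensed coda consonant → illicit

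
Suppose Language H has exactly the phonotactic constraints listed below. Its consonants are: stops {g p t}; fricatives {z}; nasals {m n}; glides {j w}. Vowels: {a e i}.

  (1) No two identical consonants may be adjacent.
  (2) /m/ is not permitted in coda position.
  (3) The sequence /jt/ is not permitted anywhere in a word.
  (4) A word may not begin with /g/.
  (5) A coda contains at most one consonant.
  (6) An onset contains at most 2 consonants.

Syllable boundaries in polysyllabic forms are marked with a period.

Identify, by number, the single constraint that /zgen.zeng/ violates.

5

/zgen.zeng/: syllable 2 coda /ng/ has 2 consonants (> 1).
This is a violation of constraint 5: "A coda contains at most one consonant."
The remaining constraints (1, 2, 3, 4, 6) are satisfied.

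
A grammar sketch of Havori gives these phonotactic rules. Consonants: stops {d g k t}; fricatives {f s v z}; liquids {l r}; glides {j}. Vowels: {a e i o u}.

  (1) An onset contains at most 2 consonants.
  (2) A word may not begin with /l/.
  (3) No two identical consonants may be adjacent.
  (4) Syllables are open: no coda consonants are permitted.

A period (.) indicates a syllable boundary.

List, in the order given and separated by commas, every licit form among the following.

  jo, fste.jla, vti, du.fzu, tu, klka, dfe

jo, vti, du.fzu, tu, dfe

jo — σ1 onset /j/, coda /∅/ ok → licit
fste.jla — violates constraint 1: syllable 1 onset /fst/ has 3 consonants (> 2) → illicit
vti — σ1 onset /vt/ (2C), coda /∅/ ok → licit
du.fzu — σ1 onset /d/, coda /∅/ ok; σ2 onset /fz/ (2C), coda /∅/ ok → licit
tu — σ1 onset /t/, coda /∅/ ok → licit
klka — violates constraint 1: syllable 1 onset /klk/ has 3 consonants (> 2) → illicit
dfe — σ1 onset /df/ (2C), coda /∅/ ok → licit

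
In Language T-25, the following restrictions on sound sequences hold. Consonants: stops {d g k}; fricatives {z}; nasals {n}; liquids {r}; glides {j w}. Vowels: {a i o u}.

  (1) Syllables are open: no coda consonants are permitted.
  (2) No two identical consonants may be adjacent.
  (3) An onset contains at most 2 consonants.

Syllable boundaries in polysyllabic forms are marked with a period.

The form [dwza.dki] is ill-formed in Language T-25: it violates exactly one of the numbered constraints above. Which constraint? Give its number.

[dwza.dki]: syllable 1 onset /dwz/ has 3 consonants (> 2).
This is a violation of constraint 3: "An onset contains at most 2 consonants."
The remaining constraints (1, 2) are satisfied.

3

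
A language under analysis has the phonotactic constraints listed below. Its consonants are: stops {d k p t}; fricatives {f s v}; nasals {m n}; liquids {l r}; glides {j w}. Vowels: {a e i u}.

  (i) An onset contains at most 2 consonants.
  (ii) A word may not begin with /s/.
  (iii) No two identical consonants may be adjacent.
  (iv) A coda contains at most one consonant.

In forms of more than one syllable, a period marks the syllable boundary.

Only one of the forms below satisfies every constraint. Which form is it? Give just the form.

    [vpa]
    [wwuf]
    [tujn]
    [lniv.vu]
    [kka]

[vpa]

[vpa] — σ1 onset /vp/ (2C), coda /∅/ ok → phonotactically legal
[wwuf] — violates constraint (iii): adjacent identical consonants /ww/ → phonotactically illegal
[tujn] — violates constraint (iv): syllable 1 coda /jn/ has 2 consonants (> 1) → phonotactically illegal
[lniv.vu] — violates constraint (iii): adjacent identical consonants /vv/ → phonotactically illegal
[kka] — violates constraint (iii): adjacent identical consonants /kk/ → phonotactically illegal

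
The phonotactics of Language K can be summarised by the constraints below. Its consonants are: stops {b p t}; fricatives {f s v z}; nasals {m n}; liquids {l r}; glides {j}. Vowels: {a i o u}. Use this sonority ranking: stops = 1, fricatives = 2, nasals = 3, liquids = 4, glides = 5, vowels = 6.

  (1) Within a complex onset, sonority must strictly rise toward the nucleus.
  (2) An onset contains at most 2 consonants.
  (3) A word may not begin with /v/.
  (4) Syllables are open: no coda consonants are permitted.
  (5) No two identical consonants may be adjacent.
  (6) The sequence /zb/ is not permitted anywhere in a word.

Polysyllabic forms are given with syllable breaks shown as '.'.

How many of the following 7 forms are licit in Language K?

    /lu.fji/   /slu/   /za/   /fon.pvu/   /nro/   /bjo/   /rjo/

/lu.fji/ — σ1 onset /l/, coda /∅/ ok; σ2 onset /fj/ (2→5 rises), coda /∅/ ok → licit
/slu/ — σ1 onset /sl/ (2→4 rises), coda /∅/ ok → licit
/za/ — σ1 onset /z/, coda /∅/ ok → licit
/fon.pvu/ — violates constraint 4: syllable 1 coda /n/ has 1 consonant (> 0) → illicit
/nro/ — σ1 onset /nr/ (3→4 rises), coda /∅/ ok → licit
/bjo/ — σ1 onset /bj/ (1→5 rises), coda /∅/ ok → licit
/rjo/ — σ1 onset /rj/ (4→5 rises), coda /∅/ ok → licit
Licit: /lu.fji/, /slu/, /za/, /nro/, /bjo/, /rjo/ → 6.

6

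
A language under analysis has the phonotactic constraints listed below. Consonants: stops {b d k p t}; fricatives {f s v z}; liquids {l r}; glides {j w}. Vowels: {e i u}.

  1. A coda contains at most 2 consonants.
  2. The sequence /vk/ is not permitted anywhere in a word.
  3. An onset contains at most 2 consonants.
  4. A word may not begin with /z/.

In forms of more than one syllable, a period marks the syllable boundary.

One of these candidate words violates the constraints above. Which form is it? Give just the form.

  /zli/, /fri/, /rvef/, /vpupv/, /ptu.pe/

/zli/ — violates constraint 4: word begins with /z/ → ill-formed
/fri/ — σ1 onset /fr/ (2C), coda /∅/ ok → well-formed
/rvef/ — σ1 onset /rv/ (2C), coda /f/ ok → well-formed
/vpupv/ — σ1 onset /vp/ (2C), coda /pv/ (2C) ok → well-formed
/ptu.pe/ — σ1 onset /pt/ (2C), coda /∅/ ok; σ2 onset /p/, coda /∅/ ok → well-formed

/zli/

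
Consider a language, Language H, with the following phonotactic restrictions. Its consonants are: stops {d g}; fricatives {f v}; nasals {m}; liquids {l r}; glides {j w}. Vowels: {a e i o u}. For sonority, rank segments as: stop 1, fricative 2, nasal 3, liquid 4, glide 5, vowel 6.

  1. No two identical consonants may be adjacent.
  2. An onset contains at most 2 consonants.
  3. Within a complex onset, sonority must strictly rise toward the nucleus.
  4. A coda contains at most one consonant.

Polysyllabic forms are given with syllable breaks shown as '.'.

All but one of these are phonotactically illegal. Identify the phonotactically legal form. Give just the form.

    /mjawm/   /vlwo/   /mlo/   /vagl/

/mlo/

/mjawm/ — violates constraint 4: syllable 1 coda /wm/ has 2 consonants (> 1) → phonotactically illegal
/vlwo/ — violates constraint 2: syllable 1 onset /vlw/ has 3 consonants (> 2) → phonotactically illegal
/mlo/ — σ1 onset /ml/ (3→4 rises), coda /∅/ ok → phonotactically legal
/vagl/ — violates constraint 4: syllable 1 coda /gl/ has 2 consonants (> 1) → phonotactically illegal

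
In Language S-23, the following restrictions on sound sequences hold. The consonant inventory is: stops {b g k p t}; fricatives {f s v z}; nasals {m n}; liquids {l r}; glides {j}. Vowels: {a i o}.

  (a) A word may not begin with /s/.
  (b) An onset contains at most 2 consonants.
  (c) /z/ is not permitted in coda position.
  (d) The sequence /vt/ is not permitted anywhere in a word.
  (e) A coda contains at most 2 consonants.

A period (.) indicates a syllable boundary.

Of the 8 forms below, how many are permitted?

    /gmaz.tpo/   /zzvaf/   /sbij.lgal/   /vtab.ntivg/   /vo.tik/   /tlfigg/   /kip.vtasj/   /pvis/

2

/gmaz.tpo/ — violates constraint (c): syllable 1 coda contains /z/ → not permitted
/zzvaf/ — violates constraint (b): syllable 1 onset /zzv/ has 3 consonants (> 2) → not permitted
/sbij.lgal/ — violates constraint (a): word begins with /s/ → not permitted
/vtab.ntivg/ — violates constraint (d): contains banned sequence /vt/ → not permitted
/vo.tik/ — σ1 onset /v/, coda /∅/ ok; σ2 onset /t/, coda /k/ ok → permitted
/tlfigg/ — violates constraint (b): syllable 1 onset /tlf/ has 3 consonants (> 2) → not permitted
/kip.vtasj/ — violates constraint (d): contains banned sequence /vt/ → not permitted
/pvis/ — σ1 onset /pv/ (2C), coda /s/ ok → permitted
Permitted: /vo.tik/, /pvis/ → 2.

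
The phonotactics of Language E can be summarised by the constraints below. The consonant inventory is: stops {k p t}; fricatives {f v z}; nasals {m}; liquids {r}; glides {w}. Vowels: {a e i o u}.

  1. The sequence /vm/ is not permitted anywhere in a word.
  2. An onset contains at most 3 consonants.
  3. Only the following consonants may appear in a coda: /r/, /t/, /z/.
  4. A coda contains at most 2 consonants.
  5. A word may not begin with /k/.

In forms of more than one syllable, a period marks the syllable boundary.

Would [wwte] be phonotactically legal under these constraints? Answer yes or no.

yes

[wwte] — σ1 onset /wwt/ (3C), coda /∅/ ok → phonotactically legal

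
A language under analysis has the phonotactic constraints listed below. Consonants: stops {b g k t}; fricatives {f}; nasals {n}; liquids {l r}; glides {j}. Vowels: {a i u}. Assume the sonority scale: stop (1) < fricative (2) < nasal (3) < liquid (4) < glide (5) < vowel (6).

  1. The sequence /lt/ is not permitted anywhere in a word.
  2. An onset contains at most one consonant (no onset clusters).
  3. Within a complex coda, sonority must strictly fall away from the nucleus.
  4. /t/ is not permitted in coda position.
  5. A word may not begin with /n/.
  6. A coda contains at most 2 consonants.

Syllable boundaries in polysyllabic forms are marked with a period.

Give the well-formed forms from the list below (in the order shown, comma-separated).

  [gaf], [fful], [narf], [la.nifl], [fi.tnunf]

[gaf]

[gaf] — σ1 onset /g/, coda /f/ ok → well-formed
[fful] — violates constraint 2: syllable 1 onset /ff/ has 2 consonants (> 1) → ill-formed
[narf] — violates constraint 5: word begins with /n/ → ill-formed
[la.nifl] — violates constraint 3: syllable 2 coda /fl/: /f/ (fricative, 2) → /l/ (liquid, 4) does not fall → ill-formed
[fi.tnunf] — violates constraint 2: syllable 2 onset /tn/ has 2 consonants (> 1) → ill-formed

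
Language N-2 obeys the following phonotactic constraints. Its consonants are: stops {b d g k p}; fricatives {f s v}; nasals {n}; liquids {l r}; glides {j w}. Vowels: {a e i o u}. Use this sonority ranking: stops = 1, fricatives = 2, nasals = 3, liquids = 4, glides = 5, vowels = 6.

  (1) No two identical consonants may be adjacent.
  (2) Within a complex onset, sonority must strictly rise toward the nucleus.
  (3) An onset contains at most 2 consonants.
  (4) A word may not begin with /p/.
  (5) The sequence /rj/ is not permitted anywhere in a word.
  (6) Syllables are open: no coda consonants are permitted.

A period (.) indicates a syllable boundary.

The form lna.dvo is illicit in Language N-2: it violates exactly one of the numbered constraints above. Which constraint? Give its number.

2

lna.dvo: syllable 1 onset /ln/: /l/ (liquid, 4) → /n/ (nasal, 3) does not rise.
This is a violation of constraint 2: "Within a complex onset, sonority must strictly rise toward the nucleus."
The remaining constraints (1, 3, 4, 5, 6) are satisfied.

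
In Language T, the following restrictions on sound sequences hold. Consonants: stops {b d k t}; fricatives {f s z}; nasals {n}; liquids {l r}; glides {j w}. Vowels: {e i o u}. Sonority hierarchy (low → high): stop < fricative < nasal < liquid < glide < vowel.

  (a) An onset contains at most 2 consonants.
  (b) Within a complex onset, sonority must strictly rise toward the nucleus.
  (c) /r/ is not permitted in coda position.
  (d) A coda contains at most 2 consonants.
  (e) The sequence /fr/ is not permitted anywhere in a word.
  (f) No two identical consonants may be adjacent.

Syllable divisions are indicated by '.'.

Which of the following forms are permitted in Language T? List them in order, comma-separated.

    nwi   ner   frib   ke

nwi — σ1 onset /nw/ (3→5 rises), coda /∅/ ok → permitted
ner — violates constraint (c): syllable 1 coda contains /r/ → not permitted
frib — violates constraint (e): contains banned sequence /fr/ → not permitted
ke — σ1 onset /k/, coda /∅/ ok → permitted

nwi, ke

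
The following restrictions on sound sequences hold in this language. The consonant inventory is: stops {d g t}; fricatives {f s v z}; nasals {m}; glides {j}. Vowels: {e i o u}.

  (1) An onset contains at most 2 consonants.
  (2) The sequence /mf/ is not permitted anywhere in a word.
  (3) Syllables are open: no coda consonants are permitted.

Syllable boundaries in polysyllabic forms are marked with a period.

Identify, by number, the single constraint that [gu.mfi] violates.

2

[gu.mfi]: contains banned sequence /mf/.
This is a violation of constraint 2: "The sequence /mf/ is not permitted anywhere in a word."
The remaining constraints (1, 3) are satisfied.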